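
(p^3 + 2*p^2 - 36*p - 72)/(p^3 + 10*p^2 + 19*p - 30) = (p^2 - 4*p - 12)/(p^2 + 4*p - 5)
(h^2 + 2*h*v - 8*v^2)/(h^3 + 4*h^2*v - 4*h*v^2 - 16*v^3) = 1/(h + 2*v)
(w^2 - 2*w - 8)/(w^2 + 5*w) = (w^2 - 2*w - 8)/(w*(w + 5))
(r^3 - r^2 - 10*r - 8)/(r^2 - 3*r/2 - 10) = 2*(r^2 + 3*r + 2)/(2*r + 5)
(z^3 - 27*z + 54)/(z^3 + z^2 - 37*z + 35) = (z^3 - 27*z + 54)/(z^3 + z^2 - 37*z + 35)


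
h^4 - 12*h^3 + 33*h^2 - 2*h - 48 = (h - 8)*(h - 3)*(h - 2)*(h + 1)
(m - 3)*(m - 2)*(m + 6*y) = m^3 + 6*m^2*y - 5*m^2 - 30*m*y + 6*m + 36*y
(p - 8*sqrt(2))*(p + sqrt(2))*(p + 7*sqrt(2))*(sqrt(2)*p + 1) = sqrt(2)*p^4 + p^3 - 114*sqrt(2)*p^2 - 338*p - 112*sqrt(2)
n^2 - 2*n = n*(n - 2)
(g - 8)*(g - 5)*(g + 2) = g^3 - 11*g^2 + 14*g + 80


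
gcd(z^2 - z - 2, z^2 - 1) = z + 1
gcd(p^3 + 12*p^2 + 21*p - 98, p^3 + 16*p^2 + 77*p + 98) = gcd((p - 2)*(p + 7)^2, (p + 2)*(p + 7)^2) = p^2 + 14*p + 49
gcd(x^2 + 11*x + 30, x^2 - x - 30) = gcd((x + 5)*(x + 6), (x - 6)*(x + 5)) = x + 5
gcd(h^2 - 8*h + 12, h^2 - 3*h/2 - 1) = h - 2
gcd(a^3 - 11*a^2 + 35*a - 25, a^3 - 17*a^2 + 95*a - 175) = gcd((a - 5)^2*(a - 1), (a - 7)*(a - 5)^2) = a^2 - 10*a + 25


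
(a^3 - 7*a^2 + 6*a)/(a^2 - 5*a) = (a^2 - 7*a + 6)/(a - 5)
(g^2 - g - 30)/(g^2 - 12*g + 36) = (g + 5)/(g - 6)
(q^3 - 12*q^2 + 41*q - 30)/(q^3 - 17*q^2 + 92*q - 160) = (q^2 - 7*q + 6)/(q^2 - 12*q + 32)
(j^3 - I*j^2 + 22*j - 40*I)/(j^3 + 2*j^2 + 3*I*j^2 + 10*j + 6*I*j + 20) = (j - 4*I)/(j + 2)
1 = 1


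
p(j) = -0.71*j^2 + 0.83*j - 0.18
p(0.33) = 0.02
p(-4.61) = -19.10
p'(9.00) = -11.95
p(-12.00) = -112.38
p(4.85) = -12.86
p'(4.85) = -6.06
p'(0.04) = 0.77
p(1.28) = -0.28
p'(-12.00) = 17.87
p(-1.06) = -1.86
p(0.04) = -0.15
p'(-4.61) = 7.38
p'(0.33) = 0.36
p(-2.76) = -7.88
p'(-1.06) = 2.34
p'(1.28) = -0.99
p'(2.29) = -2.42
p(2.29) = -2.00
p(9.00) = -50.22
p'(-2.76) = 4.75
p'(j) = 0.83 - 1.42*j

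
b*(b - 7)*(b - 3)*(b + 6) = b^4 - 4*b^3 - 39*b^2 + 126*b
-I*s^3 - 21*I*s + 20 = (s - 5*I)*(s + 4*I)*(-I*s + 1)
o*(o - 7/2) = o^2 - 7*o/2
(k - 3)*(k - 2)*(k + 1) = k^3 - 4*k^2 + k + 6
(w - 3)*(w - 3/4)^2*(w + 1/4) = w^4 - 17*w^3/4 + 63*w^2/16 - 27*w/64 - 27/64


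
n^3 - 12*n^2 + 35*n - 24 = (n - 8)*(n - 3)*(n - 1)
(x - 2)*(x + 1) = x^2 - x - 2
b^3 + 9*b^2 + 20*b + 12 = (b + 1)*(b + 2)*(b + 6)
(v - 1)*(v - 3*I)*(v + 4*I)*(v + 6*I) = v^4 - v^3 + 7*I*v^3 + 6*v^2 - 7*I*v^2 - 6*v + 72*I*v - 72*I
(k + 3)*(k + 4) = k^2 + 7*k + 12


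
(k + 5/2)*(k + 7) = k^2 + 19*k/2 + 35/2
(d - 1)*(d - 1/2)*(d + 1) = d^3 - d^2/2 - d + 1/2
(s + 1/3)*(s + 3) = s^2 + 10*s/3 + 1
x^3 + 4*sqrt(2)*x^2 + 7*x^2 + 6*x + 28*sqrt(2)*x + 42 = (x + 7)*(x + sqrt(2))*(x + 3*sqrt(2))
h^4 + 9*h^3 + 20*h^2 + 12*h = h*(h + 1)*(h + 2)*(h + 6)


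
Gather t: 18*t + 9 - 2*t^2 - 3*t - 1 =-2*t^2 + 15*t + 8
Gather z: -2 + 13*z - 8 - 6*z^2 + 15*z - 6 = -6*z^2 + 28*z - 16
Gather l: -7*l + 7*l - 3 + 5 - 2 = 0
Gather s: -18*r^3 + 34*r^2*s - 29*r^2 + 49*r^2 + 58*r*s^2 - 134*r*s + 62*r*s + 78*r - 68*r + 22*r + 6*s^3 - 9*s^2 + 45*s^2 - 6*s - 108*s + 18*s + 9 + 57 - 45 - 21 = -18*r^3 + 20*r^2 + 32*r + 6*s^3 + s^2*(58*r + 36) + s*(34*r^2 - 72*r - 96)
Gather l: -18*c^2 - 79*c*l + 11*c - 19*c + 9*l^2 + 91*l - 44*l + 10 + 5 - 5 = -18*c^2 - 8*c + 9*l^2 + l*(47 - 79*c) + 10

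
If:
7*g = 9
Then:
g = 9/7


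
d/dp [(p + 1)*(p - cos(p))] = p + (p + 1)*(sin(p) + 1) - cos(p)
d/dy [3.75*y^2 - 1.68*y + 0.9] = 7.5*y - 1.68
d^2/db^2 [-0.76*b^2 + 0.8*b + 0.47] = -1.52000000000000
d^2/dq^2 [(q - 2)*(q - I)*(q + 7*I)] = 6*q - 4 + 12*I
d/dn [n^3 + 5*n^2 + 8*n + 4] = 3*n^2 + 10*n + 8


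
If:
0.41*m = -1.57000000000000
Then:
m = -3.83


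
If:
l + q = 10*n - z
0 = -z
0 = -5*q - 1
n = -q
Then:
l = 11/5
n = 1/5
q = -1/5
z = 0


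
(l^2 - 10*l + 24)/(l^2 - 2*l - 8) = (l - 6)/(l + 2)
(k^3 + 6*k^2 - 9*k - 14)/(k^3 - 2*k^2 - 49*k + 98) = (k + 1)/(k - 7)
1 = 1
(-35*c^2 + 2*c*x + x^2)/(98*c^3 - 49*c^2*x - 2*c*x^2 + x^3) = (-5*c + x)/(14*c^2 - 9*c*x + x^2)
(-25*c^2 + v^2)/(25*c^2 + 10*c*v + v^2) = (-5*c + v)/(5*c + v)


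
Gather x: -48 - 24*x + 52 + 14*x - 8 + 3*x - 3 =-7*x - 7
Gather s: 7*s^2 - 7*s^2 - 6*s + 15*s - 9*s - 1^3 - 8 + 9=0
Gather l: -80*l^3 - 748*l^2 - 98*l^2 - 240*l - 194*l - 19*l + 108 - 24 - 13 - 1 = -80*l^3 - 846*l^2 - 453*l + 70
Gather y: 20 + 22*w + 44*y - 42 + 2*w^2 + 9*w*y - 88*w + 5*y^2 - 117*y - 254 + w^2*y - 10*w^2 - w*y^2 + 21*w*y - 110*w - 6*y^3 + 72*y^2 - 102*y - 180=-8*w^2 - 176*w - 6*y^3 + y^2*(77 - w) + y*(w^2 + 30*w - 175) - 456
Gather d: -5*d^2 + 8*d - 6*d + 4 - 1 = -5*d^2 + 2*d + 3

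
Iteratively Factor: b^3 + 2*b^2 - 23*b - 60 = (b - 5)*(b^2 + 7*b + 12) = (b - 5)*(b + 3)*(b + 4)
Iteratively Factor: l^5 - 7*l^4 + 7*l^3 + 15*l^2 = (l)*(l^4 - 7*l^3 + 7*l^2 + 15*l) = l*(l - 3)*(l^3 - 4*l^2 - 5*l) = l*(l - 3)*(l + 1)*(l^2 - 5*l) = l^2*(l - 3)*(l + 1)*(l - 5)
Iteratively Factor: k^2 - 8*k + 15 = (k - 5)*(k - 3)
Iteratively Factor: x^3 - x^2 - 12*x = (x - 4)*(x^2 + 3*x) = (x - 4)*(x + 3)*(x)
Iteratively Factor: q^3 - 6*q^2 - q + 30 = (q + 2)*(q^2 - 8*q + 15) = (q - 3)*(q + 2)*(q - 5)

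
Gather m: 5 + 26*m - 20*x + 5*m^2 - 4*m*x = 5*m^2 + m*(26 - 4*x) - 20*x + 5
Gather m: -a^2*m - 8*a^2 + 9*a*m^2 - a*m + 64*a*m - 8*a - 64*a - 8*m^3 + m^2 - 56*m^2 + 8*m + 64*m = -8*a^2 - 72*a - 8*m^3 + m^2*(9*a - 55) + m*(-a^2 + 63*a + 72)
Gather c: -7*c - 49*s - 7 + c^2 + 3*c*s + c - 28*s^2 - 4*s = c^2 + c*(3*s - 6) - 28*s^2 - 53*s - 7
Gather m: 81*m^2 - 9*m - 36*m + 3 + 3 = 81*m^2 - 45*m + 6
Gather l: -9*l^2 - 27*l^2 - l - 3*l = -36*l^2 - 4*l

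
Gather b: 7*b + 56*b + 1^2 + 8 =63*b + 9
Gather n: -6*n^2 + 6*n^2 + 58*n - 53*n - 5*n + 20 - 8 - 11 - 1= 0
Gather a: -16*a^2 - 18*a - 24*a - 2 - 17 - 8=-16*a^2 - 42*a - 27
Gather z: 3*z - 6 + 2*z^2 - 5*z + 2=2*z^2 - 2*z - 4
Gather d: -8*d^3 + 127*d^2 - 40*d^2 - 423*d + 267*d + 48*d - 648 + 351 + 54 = -8*d^3 + 87*d^2 - 108*d - 243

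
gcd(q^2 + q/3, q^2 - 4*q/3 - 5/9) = q + 1/3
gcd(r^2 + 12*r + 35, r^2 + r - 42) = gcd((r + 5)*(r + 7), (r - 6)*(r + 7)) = r + 7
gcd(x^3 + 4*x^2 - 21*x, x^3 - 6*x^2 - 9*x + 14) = 1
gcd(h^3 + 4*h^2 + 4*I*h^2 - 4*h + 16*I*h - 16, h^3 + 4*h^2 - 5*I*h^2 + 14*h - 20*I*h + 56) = h^2 + h*(4 + 2*I) + 8*I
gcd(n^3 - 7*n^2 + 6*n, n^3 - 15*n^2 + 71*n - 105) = 1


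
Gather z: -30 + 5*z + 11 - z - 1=4*z - 20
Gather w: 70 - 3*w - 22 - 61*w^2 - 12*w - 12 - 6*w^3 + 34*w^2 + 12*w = -6*w^3 - 27*w^2 - 3*w + 36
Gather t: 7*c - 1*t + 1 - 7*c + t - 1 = 0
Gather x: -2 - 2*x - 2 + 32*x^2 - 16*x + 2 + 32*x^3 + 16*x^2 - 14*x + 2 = 32*x^3 + 48*x^2 - 32*x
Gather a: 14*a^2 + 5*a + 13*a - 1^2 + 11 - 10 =14*a^2 + 18*a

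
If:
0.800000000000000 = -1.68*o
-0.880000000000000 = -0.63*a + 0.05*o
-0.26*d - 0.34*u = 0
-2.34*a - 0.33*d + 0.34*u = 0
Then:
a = 1.36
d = -5.39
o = -0.48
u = 4.12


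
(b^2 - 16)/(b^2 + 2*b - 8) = (b - 4)/(b - 2)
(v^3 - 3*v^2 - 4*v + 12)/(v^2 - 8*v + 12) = (v^2 - v - 6)/(v - 6)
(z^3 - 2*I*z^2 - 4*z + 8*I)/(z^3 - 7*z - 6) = (z^2 - 2*z*(1 + I) + 4*I)/(z^2 - 2*z - 3)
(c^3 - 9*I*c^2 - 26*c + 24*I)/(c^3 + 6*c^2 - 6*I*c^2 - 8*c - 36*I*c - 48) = (c - 3*I)/(c + 6)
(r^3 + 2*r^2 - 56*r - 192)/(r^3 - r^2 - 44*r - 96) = (r + 6)/(r + 3)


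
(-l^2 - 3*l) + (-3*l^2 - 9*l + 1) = -4*l^2 - 12*l + 1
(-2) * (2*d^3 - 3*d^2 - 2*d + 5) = -4*d^3 + 6*d^2 + 4*d - 10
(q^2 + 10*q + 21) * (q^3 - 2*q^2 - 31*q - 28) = q^5 + 8*q^4 - 30*q^3 - 380*q^2 - 931*q - 588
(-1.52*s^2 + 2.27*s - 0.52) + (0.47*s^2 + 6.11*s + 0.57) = -1.05*s^2 + 8.38*s + 0.0499999999999999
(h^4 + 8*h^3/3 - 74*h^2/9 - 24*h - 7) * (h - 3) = h^5 - h^4/3 - 146*h^3/9 + 2*h^2/3 + 65*h + 21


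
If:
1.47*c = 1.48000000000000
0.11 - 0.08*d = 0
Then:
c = 1.01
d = 1.38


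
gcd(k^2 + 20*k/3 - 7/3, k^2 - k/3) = k - 1/3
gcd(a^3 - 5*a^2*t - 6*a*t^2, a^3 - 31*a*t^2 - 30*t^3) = -a^2 + 5*a*t + 6*t^2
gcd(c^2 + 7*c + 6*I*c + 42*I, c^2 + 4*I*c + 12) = c + 6*I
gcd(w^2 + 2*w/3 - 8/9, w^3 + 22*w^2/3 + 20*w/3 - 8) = w - 2/3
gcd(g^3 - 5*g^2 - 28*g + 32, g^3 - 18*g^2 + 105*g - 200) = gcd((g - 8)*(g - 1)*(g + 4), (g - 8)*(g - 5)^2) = g - 8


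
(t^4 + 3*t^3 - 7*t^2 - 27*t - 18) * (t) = t^5 + 3*t^4 - 7*t^3 - 27*t^2 - 18*t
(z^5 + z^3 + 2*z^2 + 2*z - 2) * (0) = 0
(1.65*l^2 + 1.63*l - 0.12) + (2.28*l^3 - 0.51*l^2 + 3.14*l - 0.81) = 2.28*l^3 + 1.14*l^2 + 4.77*l - 0.93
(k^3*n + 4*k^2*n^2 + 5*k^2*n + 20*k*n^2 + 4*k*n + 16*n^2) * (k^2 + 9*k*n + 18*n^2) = k^5*n + 13*k^4*n^2 + 5*k^4*n + 54*k^3*n^3 + 65*k^3*n^2 + 4*k^3*n + 72*k^2*n^4 + 270*k^2*n^3 + 52*k^2*n^2 + 360*k*n^4 + 216*k*n^3 + 288*n^4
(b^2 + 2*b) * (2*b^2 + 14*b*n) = 2*b^4 + 14*b^3*n + 4*b^3 + 28*b^2*n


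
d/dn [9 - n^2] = -2*n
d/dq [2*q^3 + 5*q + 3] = 6*q^2 + 5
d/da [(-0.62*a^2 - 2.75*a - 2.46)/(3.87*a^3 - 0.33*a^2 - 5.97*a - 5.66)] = (2.3994*a^4 + 21.285*a^3 + 31.3545*a^2 + 5.3948*a + 0.878800000000002)/(14.9769*a^6 - 2.5542*a^5 - 46.0989*a^4 - 39.8682*a^3 + 39.3765*a^2 + 67.5804*a + 32.0356)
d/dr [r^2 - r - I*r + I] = 2*r - 1 - I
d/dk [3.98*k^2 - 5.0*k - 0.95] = 7.96*k - 5.0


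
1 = 1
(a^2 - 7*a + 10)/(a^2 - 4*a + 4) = (a - 5)/(a - 2)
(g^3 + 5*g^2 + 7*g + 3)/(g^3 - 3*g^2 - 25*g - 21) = (g + 1)/(g - 7)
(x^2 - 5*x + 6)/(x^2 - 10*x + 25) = (x^2 - 5*x + 6)/(x^2 - 10*x + 25)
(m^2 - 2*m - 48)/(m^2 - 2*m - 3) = (-m^2 + 2*m + 48)/(-m^2 + 2*m + 3)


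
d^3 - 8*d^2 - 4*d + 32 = (d - 8)*(d - 2)*(d + 2)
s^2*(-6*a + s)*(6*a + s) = -36*a^2*s^2 + s^4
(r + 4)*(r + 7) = r^2 + 11*r + 28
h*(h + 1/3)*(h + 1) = h^3 + 4*h^2/3 + h/3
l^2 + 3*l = l*(l + 3)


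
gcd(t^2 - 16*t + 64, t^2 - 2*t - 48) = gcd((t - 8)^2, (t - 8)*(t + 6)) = t - 8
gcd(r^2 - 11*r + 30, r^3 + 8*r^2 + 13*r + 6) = 1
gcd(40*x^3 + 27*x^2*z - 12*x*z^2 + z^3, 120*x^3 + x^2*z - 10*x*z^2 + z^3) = 40*x^2 - 13*x*z + z^2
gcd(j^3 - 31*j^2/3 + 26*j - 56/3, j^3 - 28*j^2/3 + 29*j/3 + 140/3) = j - 7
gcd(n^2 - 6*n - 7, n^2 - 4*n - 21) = n - 7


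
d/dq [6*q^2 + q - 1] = 12*q + 1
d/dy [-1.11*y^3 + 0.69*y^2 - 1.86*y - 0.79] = -3.33*y^2 + 1.38*y - 1.86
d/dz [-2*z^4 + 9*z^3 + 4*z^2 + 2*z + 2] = -8*z^3 + 27*z^2 + 8*z + 2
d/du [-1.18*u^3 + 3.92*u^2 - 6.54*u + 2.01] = -3.54*u^2 + 7.84*u - 6.54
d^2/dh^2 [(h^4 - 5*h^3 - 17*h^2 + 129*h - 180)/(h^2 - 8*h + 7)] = 2*(h^6 - 24*h^5 + 213*h^4 - 740*h^3 + 951*h^2 + 876*h - 3869)/(h^6 - 24*h^5 + 213*h^4 - 848*h^3 + 1491*h^2 - 1176*h + 343)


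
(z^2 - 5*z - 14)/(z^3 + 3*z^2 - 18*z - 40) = (z - 7)/(z^2 + z - 20)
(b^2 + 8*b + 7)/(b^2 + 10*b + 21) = (b + 1)/(b + 3)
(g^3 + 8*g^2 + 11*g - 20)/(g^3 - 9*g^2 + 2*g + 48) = (g^3 + 8*g^2 + 11*g - 20)/(g^3 - 9*g^2 + 2*g + 48)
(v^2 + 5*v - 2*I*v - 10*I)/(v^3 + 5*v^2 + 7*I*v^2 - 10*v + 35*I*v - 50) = (v - 2*I)/(v^2 + 7*I*v - 10)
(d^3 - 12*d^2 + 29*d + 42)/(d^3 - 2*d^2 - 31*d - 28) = (d - 6)/(d + 4)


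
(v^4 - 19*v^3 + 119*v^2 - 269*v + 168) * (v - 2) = v^5 - 21*v^4 + 157*v^3 - 507*v^2 + 706*v - 336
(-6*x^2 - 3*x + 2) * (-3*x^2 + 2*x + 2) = 18*x^4 - 3*x^3 - 24*x^2 - 2*x + 4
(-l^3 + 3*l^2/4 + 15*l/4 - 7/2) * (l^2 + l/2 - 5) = -l^5 + l^4/4 + 73*l^3/8 - 43*l^2/8 - 41*l/2 + 35/2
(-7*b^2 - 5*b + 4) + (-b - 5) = -7*b^2 - 6*b - 1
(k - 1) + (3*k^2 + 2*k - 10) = 3*k^2 + 3*k - 11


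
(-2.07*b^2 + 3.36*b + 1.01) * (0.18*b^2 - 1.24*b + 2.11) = -0.3726*b^4 + 3.1716*b^3 - 8.3523*b^2 + 5.8372*b + 2.1311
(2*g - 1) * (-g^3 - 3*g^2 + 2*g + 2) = -2*g^4 - 5*g^3 + 7*g^2 + 2*g - 2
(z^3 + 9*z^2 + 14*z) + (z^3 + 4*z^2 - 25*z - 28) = 2*z^3 + 13*z^2 - 11*z - 28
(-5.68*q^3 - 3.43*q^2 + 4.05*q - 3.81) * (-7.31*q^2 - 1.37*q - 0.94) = 41.5208*q^5 + 32.8549*q^4 - 19.5672*q^3 + 25.5268*q^2 + 1.4127*q + 3.5814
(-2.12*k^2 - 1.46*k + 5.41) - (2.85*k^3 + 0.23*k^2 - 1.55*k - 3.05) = -2.85*k^3 - 2.35*k^2 + 0.0900000000000001*k + 8.46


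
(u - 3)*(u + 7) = u^2 + 4*u - 21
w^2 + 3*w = w*(w + 3)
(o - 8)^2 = o^2 - 16*o + 64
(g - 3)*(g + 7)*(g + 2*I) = g^3 + 4*g^2 + 2*I*g^2 - 21*g + 8*I*g - 42*I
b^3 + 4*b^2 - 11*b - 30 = (b - 3)*(b + 2)*(b + 5)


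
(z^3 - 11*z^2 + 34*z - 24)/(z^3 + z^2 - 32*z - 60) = (z^2 - 5*z + 4)/(z^2 + 7*z + 10)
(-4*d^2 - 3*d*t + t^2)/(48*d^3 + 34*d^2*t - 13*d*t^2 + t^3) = (-4*d + t)/(48*d^2 - 14*d*t + t^2)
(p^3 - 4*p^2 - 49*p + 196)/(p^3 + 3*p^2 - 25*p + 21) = (p^2 - 11*p + 28)/(p^2 - 4*p + 3)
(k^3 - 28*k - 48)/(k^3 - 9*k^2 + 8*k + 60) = (k + 4)/(k - 5)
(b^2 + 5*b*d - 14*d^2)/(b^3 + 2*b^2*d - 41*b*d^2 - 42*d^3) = (b - 2*d)/(b^2 - 5*b*d - 6*d^2)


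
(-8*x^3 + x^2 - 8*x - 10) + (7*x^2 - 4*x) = -8*x^3 + 8*x^2 - 12*x - 10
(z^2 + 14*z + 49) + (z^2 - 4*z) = 2*z^2 + 10*z + 49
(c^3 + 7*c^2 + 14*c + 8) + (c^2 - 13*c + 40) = c^3 + 8*c^2 + c + 48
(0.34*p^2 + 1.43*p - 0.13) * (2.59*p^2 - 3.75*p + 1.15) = 0.8806*p^4 + 2.4287*p^3 - 5.3082*p^2 + 2.132*p - 0.1495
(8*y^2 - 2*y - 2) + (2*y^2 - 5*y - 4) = 10*y^2 - 7*y - 6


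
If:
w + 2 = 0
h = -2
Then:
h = -2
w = -2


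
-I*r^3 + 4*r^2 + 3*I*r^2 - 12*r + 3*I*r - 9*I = (r - 3)*(r + 3*I)*(-I*r + 1)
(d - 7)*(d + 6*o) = d^2 + 6*d*o - 7*d - 42*o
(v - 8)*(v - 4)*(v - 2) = v^3 - 14*v^2 + 56*v - 64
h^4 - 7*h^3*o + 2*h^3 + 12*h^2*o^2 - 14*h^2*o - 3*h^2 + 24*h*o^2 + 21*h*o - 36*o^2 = (h - 1)*(h + 3)*(h - 4*o)*(h - 3*o)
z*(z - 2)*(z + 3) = z^3 + z^2 - 6*z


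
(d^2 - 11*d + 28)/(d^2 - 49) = (d - 4)/(d + 7)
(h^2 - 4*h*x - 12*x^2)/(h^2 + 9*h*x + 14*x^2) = (h - 6*x)/(h + 7*x)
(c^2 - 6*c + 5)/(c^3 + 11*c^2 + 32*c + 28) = (c^2 - 6*c + 5)/(c^3 + 11*c^2 + 32*c + 28)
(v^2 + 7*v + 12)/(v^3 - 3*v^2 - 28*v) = (v + 3)/(v*(v - 7))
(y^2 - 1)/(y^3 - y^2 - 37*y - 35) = (y - 1)/(y^2 - 2*y - 35)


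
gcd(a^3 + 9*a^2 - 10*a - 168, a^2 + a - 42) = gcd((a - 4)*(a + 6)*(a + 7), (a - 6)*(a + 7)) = a + 7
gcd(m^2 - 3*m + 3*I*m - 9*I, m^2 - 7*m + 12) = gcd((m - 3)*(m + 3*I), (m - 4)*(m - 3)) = m - 3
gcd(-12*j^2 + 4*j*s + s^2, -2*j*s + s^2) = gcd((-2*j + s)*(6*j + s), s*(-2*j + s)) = -2*j + s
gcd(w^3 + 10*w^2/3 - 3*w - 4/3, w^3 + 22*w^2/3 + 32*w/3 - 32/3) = w + 4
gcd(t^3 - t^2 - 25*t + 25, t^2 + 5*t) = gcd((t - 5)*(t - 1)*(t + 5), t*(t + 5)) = t + 5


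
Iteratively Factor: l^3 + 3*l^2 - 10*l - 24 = (l - 3)*(l^2 + 6*l + 8) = (l - 3)*(l + 4)*(l + 2)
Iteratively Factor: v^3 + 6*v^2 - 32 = (v + 4)*(v^2 + 2*v - 8) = (v - 2)*(v + 4)*(v + 4)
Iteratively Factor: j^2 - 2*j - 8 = (j + 2)*(j - 4)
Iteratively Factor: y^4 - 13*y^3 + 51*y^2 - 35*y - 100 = (y - 4)*(y^3 - 9*y^2 + 15*y + 25) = (y - 5)*(y - 4)*(y^2 - 4*y - 5) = (y - 5)^2*(y - 4)*(y + 1)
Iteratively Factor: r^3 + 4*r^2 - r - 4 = (r - 1)*(r^2 + 5*r + 4) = (r - 1)*(r + 4)*(r + 1)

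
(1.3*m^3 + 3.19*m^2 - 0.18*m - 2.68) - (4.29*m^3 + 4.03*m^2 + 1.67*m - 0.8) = -2.99*m^3 - 0.84*m^2 - 1.85*m - 1.88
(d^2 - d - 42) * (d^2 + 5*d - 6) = d^4 + 4*d^3 - 53*d^2 - 204*d + 252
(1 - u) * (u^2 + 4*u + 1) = -u^3 - 3*u^2 + 3*u + 1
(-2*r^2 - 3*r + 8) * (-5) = 10*r^2 + 15*r - 40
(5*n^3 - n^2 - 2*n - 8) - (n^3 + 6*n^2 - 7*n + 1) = 4*n^3 - 7*n^2 + 5*n - 9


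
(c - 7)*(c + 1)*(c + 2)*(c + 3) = c^4 - c^3 - 31*c^2 - 71*c - 42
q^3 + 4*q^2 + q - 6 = (q - 1)*(q + 2)*(q + 3)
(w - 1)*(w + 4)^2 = w^3 + 7*w^2 + 8*w - 16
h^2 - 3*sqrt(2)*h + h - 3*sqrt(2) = (h + 1)*(h - 3*sqrt(2))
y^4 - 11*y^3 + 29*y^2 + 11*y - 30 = (y - 6)*(y - 5)*(y - 1)*(y + 1)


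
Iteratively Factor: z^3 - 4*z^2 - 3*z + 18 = (z - 3)*(z^2 - z - 6) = (z - 3)^2*(z + 2)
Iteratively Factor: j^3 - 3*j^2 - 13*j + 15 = (j - 5)*(j^2 + 2*j - 3) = (j - 5)*(j - 1)*(j + 3)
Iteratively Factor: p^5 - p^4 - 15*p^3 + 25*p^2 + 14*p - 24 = (p - 3)*(p^4 + 2*p^3 - 9*p^2 - 2*p + 8) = (p - 3)*(p - 1)*(p^3 + 3*p^2 - 6*p - 8) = (p - 3)*(p - 2)*(p - 1)*(p^2 + 5*p + 4) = (p - 3)*(p - 2)*(p - 1)*(p + 1)*(p + 4)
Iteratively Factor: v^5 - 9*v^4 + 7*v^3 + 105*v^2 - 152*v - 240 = (v + 3)*(v^4 - 12*v^3 + 43*v^2 - 24*v - 80) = (v - 4)*(v + 3)*(v^3 - 8*v^2 + 11*v + 20) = (v - 5)*(v - 4)*(v + 3)*(v^2 - 3*v - 4) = (v - 5)*(v - 4)*(v + 1)*(v + 3)*(v - 4)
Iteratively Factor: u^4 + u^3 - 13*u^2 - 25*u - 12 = (u + 1)*(u^3 - 13*u - 12) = (u - 4)*(u + 1)*(u^2 + 4*u + 3) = (u - 4)*(u + 1)^2*(u + 3)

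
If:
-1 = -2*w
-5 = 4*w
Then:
No Solution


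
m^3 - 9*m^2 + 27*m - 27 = (m - 3)^3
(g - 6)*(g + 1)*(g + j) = g^3 + g^2*j - 5*g^2 - 5*g*j - 6*g - 6*j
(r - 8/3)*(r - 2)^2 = r^3 - 20*r^2/3 + 44*r/3 - 32/3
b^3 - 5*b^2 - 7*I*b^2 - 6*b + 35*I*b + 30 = (b - 5)*(b - 6*I)*(b - I)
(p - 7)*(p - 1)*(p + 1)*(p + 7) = p^4 - 50*p^2 + 49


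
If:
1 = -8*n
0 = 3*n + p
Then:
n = -1/8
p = 3/8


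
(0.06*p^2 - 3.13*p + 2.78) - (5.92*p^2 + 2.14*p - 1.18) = -5.86*p^2 - 5.27*p + 3.96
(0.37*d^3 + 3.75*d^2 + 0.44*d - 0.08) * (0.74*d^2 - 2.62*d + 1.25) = 0.2738*d^5 + 1.8056*d^4 - 9.0369*d^3 + 3.4755*d^2 + 0.7596*d - 0.1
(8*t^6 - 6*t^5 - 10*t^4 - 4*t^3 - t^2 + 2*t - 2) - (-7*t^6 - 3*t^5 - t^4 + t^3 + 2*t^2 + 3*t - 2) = 15*t^6 - 3*t^5 - 9*t^4 - 5*t^3 - 3*t^2 - t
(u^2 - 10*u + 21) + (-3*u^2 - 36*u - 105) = -2*u^2 - 46*u - 84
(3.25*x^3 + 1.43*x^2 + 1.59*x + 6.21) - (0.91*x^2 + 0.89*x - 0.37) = 3.25*x^3 + 0.52*x^2 + 0.7*x + 6.58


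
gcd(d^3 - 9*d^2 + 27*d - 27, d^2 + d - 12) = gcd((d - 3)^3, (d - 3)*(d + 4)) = d - 3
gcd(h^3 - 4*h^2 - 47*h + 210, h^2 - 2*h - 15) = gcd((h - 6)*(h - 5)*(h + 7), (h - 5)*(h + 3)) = h - 5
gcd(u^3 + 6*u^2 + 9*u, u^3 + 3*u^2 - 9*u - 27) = u^2 + 6*u + 9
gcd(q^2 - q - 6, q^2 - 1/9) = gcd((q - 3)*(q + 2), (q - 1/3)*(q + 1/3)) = 1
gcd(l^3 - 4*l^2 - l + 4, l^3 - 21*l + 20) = l^2 - 5*l + 4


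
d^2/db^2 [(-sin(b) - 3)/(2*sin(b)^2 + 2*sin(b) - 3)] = (4*sin(b)^5 + 44*sin(b)^4 + 64*sin(b)^3 + 18*sin(b)^2 - 81*sin(b) - 72)/(2*sin(b) - cos(2*b) - 2)^3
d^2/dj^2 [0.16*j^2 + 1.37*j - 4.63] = 0.320000000000000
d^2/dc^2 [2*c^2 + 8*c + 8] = 4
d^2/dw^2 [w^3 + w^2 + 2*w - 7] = 6*w + 2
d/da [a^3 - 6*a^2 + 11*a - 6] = 3*a^2 - 12*a + 11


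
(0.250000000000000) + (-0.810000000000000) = -0.560000000000000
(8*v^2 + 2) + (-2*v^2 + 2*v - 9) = 6*v^2 + 2*v - 7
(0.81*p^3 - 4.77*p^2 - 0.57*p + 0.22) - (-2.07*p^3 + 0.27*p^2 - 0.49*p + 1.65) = 2.88*p^3 - 5.04*p^2 - 0.08*p - 1.43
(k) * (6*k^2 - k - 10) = 6*k^3 - k^2 - 10*k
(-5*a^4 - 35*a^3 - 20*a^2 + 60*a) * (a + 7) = -5*a^5 - 70*a^4 - 265*a^3 - 80*a^2 + 420*a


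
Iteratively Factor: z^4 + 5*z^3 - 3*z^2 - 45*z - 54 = (z + 3)*(z^3 + 2*z^2 - 9*z - 18) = (z - 3)*(z + 3)*(z^2 + 5*z + 6) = (z - 3)*(z + 2)*(z + 3)*(z + 3)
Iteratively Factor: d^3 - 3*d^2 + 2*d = (d - 2)*(d^2 - d) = (d - 2)*(d - 1)*(d)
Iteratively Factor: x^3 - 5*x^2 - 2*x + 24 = (x - 4)*(x^2 - x - 6) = (x - 4)*(x + 2)*(x - 3)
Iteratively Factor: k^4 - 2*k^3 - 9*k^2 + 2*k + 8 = (k - 1)*(k^3 - k^2 - 10*k - 8) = (k - 1)*(k + 2)*(k^2 - 3*k - 4) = (k - 4)*(k - 1)*(k + 2)*(k + 1)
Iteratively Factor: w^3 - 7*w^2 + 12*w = (w - 4)*(w^2 - 3*w) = w*(w - 4)*(w - 3)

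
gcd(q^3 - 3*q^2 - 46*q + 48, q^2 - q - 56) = q - 8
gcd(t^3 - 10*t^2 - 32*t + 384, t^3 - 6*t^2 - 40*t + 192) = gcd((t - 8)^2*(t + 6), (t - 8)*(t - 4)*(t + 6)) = t^2 - 2*t - 48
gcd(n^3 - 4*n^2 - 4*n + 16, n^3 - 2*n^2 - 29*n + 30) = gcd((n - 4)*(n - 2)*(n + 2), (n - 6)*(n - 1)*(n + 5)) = 1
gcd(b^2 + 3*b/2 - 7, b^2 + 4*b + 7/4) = b + 7/2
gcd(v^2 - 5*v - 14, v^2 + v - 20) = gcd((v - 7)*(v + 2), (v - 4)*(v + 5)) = 1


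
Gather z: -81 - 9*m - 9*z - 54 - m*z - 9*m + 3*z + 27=-18*m + z*(-m - 6) - 108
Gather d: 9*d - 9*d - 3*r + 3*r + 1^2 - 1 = 0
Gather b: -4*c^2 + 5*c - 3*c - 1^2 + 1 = -4*c^2 + 2*c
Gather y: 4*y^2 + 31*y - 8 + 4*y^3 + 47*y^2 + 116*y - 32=4*y^3 + 51*y^2 + 147*y - 40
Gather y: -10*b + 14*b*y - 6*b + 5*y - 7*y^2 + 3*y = -16*b - 7*y^2 + y*(14*b + 8)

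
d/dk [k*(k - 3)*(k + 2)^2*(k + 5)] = 5*k^4 + 24*k^3 - 9*k^2 - 104*k - 60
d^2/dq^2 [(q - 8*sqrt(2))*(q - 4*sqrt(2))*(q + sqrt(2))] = 6*q - 22*sqrt(2)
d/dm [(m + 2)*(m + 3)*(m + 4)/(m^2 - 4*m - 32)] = (m^2 - 16*m - 46)/(m^2 - 16*m + 64)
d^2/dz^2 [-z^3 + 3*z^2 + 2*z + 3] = 6 - 6*z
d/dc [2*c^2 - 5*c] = 4*c - 5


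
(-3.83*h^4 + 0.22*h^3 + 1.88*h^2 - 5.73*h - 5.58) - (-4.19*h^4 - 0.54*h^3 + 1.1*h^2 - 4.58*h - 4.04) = 0.36*h^4 + 0.76*h^3 + 0.78*h^2 - 1.15*h - 1.54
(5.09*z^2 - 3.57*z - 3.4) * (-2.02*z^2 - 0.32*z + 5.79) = -10.2818*z^4 + 5.5826*z^3 + 37.4815*z^2 - 19.5823*z - 19.686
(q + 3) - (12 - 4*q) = 5*q - 9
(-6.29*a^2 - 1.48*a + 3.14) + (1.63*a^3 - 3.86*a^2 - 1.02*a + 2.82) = 1.63*a^3 - 10.15*a^2 - 2.5*a + 5.96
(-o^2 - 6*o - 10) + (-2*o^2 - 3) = -3*o^2 - 6*o - 13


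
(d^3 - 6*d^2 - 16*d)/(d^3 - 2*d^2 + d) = (d^2 - 6*d - 16)/(d^2 - 2*d + 1)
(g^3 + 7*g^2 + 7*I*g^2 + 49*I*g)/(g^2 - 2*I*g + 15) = g*(g^2 + 7*g*(1 + I) + 49*I)/(g^2 - 2*I*g + 15)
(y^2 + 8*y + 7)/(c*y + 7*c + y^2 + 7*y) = (y + 1)/(c + y)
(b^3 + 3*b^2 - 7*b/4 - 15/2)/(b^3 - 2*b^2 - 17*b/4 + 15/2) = (2*b + 5)/(2*b - 5)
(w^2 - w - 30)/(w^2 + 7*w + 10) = (w - 6)/(w + 2)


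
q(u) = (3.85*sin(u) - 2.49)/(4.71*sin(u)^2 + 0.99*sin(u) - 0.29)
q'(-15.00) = 14.64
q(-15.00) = -4.72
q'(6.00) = -160.70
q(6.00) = 17.93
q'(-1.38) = -0.69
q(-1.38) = -1.91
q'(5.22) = -2.69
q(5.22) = -2.40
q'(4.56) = 0.54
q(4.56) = -1.89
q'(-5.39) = 0.48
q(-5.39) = 0.15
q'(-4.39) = -0.10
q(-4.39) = 0.24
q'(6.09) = -39.95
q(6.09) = 10.54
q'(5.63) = -21.66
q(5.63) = -5.70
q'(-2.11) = 3.04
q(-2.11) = -2.49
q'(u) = (-9.42*sin(u)*cos(u) - 0.99*cos(u))*(3.85*sin(u) - 2.49)/(4.71*sin(u)^2 + 0.99*sin(u) - 0.29)^2 + 3.85*cos(u)/(4.71*sin(u)^2 + 0.99*sin(u) - 0.29) = (-18.1335*sin(u)^2 + 23.4558*sin(u) + 1.3486)*cos(u)/(22.1841*sin(u)^4 + 9.3258*sin(u)^3 - 1.7517*sin(u)^2 - 0.5742*sin(u) + 0.0841)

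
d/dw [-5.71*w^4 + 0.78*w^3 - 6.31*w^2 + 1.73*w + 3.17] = -22.84*w^3 + 2.34*w^2 - 12.62*w + 1.73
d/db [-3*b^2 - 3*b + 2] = -6*b - 3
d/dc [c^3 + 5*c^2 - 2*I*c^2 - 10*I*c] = 3*c^2 + c*(10 - 4*I) - 10*I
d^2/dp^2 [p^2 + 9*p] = 2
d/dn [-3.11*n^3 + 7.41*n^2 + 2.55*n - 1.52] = -9.33*n^2 + 14.82*n + 2.55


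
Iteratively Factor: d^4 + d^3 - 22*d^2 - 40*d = (d)*(d^3 + d^2 - 22*d - 40) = d*(d + 2)*(d^2 - d - 20) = d*(d + 2)*(d + 4)*(d - 5)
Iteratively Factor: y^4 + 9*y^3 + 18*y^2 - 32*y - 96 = (y + 3)*(y^3 + 6*y^2 - 32) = (y - 2)*(y + 3)*(y^2 + 8*y + 16) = (y - 2)*(y + 3)*(y + 4)*(y + 4)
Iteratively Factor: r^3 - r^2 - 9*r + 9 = (r - 3)*(r^2 + 2*r - 3) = (r - 3)*(r + 3)*(r - 1)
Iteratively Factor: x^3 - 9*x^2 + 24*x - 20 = (x - 2)*(x^2 - 7*x + 10) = (x - 5)*(x - 2)*(x - 2)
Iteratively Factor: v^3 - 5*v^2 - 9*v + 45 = (v - 5)*(v^2 - 9) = (v - 5)*(v - 3)*(v + 3)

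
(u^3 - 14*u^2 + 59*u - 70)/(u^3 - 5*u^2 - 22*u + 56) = (u - 5)/(u + 4)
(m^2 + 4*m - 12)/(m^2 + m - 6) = (m + 6)/(m + 3)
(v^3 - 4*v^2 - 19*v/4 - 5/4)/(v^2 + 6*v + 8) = (4*v^3 - 16*v^2 - 19*v - 5)/(4*(v^2 + 6*v + 8))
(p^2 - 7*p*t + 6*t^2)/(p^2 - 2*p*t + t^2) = (p - 6*t)/(p - t)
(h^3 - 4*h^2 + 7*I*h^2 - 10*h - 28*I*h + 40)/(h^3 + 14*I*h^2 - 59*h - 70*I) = (h - 4)/(h + 7*I)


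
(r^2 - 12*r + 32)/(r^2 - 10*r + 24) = (r - 8)/(r - 6)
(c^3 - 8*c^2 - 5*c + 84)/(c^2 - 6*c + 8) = (c^2 - 4*c - 21)/(c - 2)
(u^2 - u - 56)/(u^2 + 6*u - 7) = (u - 8)/(u - 1)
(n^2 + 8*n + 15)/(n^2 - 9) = (n + 5)/(n - 3)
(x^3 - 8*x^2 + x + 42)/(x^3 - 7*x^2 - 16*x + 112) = (x^2 - x - 6)/(x^2 - 16)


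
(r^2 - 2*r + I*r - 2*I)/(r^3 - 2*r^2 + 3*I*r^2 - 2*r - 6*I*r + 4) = 1/(r + 2*I)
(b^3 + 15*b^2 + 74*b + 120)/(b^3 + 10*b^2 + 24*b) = (b + 5)/b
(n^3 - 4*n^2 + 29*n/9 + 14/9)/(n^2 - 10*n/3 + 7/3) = (3*n^2 - 5*n - 2)/(3*(n - 1))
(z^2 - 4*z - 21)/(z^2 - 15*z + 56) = (z + 3)/(z - 8)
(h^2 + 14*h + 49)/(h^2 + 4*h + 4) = (h^2 + 14*h + 49)/(h^2 + 4*h + 4)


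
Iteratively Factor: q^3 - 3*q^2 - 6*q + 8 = (q - 4)*(q^2 + q - 2) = (q - 4)*(q + 2)*(q - 1)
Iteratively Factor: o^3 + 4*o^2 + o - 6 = (o + 3)*(o^2 + o - 2) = (o - 1)*(o + 3)*(o + 2)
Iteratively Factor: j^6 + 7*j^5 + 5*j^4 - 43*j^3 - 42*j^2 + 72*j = (j + 4)*(j^5 + 3*j^4 - 7*j^3 - 15*j^2 + 18*j) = (j + 3)*(j + 4)*(j^4 - 7*j^2 + 6*j) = (j - 2)*(j + 3)*(j + 4)*(j^3 + 2*j^2 - 3*j) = (j - 2)*(j + 3)^2*(j + 4)*(j^2 - j) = j*(j - 2)*(j + 3)^2*(j + 4)*(j - 1)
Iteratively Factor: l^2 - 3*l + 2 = (l - 2)*(l - 1)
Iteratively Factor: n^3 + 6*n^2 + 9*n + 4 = (n + 1)*(n^2 + 5*n + 4) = (n + 1)*(n + 4)*(n + 1)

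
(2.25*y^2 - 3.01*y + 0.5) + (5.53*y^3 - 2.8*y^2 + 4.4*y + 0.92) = 5.53*y^3 - 0.55*y^2 + 1.39*y + 1.42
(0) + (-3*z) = -3*z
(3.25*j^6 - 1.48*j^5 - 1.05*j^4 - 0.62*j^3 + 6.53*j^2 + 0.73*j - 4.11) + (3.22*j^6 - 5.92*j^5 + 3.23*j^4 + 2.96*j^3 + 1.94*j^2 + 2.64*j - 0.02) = 6.47*j^6 - 7.4*j^5 + 2.18*j^4 + 2.34*j^3 + 8.47*j^2 + 3.37*j - 4.13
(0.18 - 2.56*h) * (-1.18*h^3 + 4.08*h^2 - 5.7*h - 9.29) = 3.0208*h^4 - 10.6572*h^3 + 15.3264*h^2 + 22.7564*h - 1.6722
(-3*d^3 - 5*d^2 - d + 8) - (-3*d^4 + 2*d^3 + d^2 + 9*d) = 3*d^4 - 5*d^3 - 6*d^2 - 10*d + 8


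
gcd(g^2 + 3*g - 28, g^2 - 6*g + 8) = g - 4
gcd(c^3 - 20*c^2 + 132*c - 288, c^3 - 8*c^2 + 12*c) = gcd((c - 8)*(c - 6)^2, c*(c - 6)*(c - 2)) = c - 6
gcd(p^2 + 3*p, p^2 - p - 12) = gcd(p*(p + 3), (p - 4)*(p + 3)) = p + 3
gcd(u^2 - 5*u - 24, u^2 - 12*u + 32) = u - 8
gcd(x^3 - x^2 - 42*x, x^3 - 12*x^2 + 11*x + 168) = x - 7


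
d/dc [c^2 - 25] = 2*c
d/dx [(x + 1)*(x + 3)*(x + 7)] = 3*x^2 + 22*x + 31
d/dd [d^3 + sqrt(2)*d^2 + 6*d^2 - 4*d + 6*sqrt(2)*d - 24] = 3*d^2 + 2*sqrt(2)*d + 12*d - 4 + 6*sqrt(2)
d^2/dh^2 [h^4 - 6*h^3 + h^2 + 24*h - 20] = 12*h^2 - 36*h + 2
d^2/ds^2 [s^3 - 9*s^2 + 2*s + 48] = 6*s - 18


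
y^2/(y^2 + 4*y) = y/(y + 4)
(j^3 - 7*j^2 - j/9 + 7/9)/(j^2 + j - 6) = (j^3 - 7*j^2 - j/9 + 7/9)/(j^2 + j - 6)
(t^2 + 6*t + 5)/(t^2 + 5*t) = (t + 1)/t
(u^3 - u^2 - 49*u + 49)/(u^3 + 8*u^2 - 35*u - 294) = (u^2 - 8*u + 7)/(u^2 + u - 42)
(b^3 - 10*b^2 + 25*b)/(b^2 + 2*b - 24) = b*(b^2 - 10*b + 25)/(b^2 + 2*b - 24)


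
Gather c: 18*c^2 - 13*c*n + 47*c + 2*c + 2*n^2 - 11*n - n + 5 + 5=18*c^2 + c*(49 - 13*n) + 2*n^2 - 12*n + 10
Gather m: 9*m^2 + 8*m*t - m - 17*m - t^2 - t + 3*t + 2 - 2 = 9*m^2 + m*(8*t - 18) - t^2 + 2*t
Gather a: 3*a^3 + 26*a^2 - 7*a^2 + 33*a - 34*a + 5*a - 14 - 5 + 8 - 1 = 3*a^3 + 19*a^2 + 4*a - 12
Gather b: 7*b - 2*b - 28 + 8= 5*b - 20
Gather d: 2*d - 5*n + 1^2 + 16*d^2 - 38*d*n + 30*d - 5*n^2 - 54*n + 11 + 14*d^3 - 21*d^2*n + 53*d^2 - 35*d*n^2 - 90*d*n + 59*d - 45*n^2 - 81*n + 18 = 14*d^3 + d^2*(69 - 21*n) + d*(-35*n^2 - 128*n + 91) - 50*n^2 - 140*n + 30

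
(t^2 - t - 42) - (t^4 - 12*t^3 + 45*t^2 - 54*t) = -t^4 + 12*t^3 - 44*t^2 + 53*t - 42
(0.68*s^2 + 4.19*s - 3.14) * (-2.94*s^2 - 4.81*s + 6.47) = -1.9992*s^4 - 15.5894*s^3 - 6.5227*s^2 + 42.2127*s - 20.3158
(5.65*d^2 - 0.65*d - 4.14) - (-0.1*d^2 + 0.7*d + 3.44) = 5.75*d^2 - 1.35*d - 7.58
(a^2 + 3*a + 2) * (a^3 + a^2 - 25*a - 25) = a^5 + 4*a^4 - 20*a^3 - 98*a^2 - 125*a - 50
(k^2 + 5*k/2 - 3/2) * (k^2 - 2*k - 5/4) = k^4 + k^3/2 - 31*k^2/4 - k/8 + 15/8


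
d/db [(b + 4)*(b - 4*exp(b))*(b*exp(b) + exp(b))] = (b^3 - 8*b^2*exp(b) + 8*b^2 - 48*b*exp(b) + 14*b - 52*exp(b) + 4)*exp(b)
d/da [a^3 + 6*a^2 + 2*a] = 3*a^2 + 12*a + 2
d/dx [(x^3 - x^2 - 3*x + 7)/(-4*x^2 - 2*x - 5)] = (-4*x^4 - 4*x^3 - 25*x^2 + 66*x + 29)/(16*x^4 + 16*x^3 + 44*x^2 + 20*x + 25)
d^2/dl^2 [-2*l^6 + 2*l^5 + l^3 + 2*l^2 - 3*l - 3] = -60*l^4 + 40*l^3 + 6*l + 4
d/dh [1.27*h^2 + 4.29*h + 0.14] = 2.54*h + 4.29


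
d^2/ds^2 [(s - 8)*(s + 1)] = 2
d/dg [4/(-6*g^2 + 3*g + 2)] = 12*(4*g - 1)/(-6*g^2 + 3*g + 2)^2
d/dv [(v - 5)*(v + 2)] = 2*v - 3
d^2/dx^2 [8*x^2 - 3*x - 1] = 16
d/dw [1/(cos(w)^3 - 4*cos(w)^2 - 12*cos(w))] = (3*sin(w) - 12*sin(w)/cos(w)^2 - 8*tan(w))/(sin(w)^2 + 4*cos(w) + 11)^2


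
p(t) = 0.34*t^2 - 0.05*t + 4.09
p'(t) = 0.68*t - 0.05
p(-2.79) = 6.88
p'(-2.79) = -1.95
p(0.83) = 4.28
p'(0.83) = 0.51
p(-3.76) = 9.08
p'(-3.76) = -2.61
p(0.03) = 4.09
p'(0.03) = -0.03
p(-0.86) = 4.38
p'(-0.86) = -0.63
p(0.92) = 4.33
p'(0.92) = 0.58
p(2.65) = 6.35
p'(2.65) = 1.75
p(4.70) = 11.37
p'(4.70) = 3.15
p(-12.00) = 53.65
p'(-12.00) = -8.21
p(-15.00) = 81.34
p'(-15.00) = -10.25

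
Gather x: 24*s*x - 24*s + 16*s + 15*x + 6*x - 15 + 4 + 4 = -8*s + x*(24*s + 21) - 7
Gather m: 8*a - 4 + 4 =8*a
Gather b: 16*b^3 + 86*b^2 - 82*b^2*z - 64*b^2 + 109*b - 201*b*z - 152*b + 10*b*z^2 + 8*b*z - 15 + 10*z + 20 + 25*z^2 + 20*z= 16*b^3 + b^2*(22 - 82*z) + b*(10*z^2 - 193*z - 43) + 25*z^2 + 30*z + 5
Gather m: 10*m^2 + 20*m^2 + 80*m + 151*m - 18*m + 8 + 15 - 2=30*m^2 + 213*m + 21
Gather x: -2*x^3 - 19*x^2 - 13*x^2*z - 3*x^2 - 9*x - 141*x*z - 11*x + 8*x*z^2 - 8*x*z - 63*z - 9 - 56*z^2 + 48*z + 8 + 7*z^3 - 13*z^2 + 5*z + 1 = -2*x^3 + x^2*(-13*z - 22) + x*(8*z^2 - 149*z - 20) + 7*z^3 - 69*z^2 - 10*z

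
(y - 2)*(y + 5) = y^2 + 3*y - 10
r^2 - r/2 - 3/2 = (r - 3/2)*(r + 1)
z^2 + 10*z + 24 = (z + 4)*(z + 6)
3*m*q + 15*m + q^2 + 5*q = (3*m + q)*(q + 5)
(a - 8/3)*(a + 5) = a^2 + 7*a/3 - 40/3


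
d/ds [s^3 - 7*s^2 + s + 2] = 3*s^2 - 14*s + 1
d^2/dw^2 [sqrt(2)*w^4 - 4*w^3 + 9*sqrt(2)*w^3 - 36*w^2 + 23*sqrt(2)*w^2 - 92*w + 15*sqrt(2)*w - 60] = 12*sqrt(2)*w^2 - 24*w + 54*sqrt(2)*w - 72 + 46*sqrt(2)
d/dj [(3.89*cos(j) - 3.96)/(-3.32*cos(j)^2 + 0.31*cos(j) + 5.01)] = (-12.9148*cos(j)^2 + 26.2944*cos(j) - 20.7165)*sin(j)/(11.0224*cos(j)^4 - 2.0584*cos(j)^3 - 33.1703*cos(j)^2 + 3.1062*cos(j) + 25.1001)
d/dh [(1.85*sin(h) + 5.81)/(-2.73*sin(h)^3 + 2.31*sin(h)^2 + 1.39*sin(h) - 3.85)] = (10.101*sin(h)^3 + 43.3104*sin(h)^2 - 26.8422*sin(h) - 15.1984)*cos(h)/(7.4529*sin(h)^6 - 12.6126*sin(h)^5 - 2.2533*sin(h)^4 + 27.4428*sin(h)^3 - 15.8549*sin(h)^2 - 10.703*sin(h) + 14.8225)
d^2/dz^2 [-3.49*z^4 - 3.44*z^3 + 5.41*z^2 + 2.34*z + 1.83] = -41.88*z^2 - 20.64*z + 10.82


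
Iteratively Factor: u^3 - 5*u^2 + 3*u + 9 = (u - 3)*(u^2 - 2*u - 3) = (u - 3)^2*(u + 1)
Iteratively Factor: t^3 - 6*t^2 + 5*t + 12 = (t + 1)*(t^2 - 7*t + 12) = (t - 4)*(t + 1)*(t - 3)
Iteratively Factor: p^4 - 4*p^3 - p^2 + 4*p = (p - 4)*(p^3 - p) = p*(p - 4)*(p^2 - 1) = p*(p - 4)*(p - 1)*(p + 1)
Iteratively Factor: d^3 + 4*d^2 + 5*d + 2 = (d + 1)*(d^2 + 3*d + 2) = (d + 1)*(d + 2)*(d + 1)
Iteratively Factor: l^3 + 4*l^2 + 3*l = (l + 1)*(l^2 + 3*l) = (l + 1)*(l + 3)*(l)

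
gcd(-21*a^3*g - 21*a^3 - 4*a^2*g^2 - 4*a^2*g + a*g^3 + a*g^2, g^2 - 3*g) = 1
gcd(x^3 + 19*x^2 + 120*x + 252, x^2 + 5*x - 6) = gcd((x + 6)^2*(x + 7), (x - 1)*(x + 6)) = x + 6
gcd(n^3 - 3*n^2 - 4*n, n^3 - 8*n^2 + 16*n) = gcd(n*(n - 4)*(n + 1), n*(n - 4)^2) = n^2 - 4*n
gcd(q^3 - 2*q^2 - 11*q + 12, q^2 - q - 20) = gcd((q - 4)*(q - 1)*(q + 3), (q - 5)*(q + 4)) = 1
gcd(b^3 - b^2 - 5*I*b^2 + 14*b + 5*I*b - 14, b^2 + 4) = b + 2*I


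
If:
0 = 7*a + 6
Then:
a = -6/7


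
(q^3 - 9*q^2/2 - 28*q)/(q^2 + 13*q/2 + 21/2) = q*(q - 8)/(q + 3)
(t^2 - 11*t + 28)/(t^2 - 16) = (t - 7)/(t + 4)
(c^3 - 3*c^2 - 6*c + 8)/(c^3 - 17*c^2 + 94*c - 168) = (c^2 + c - 2)/(c^2 - 13*c + 42)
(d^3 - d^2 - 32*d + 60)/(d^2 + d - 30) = d - 2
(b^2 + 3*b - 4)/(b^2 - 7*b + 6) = (b + 4)/(b - 6)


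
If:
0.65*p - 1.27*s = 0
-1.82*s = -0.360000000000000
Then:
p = 0.39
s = 0.20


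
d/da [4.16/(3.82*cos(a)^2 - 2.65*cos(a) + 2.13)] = (31.7824*cos(a) - 11.024)*sin(a)/(3.82*cos(a)^2 - 2.65*cos(a) + 2.13)^2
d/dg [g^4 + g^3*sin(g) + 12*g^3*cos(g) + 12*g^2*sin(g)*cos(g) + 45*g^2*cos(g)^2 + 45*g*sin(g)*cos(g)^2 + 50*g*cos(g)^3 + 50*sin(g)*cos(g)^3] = -12*g^3*sin(g) + g^3*cos(g) + 4*g^3 + 3*g^2*sin(g) - 45*g^2*sin(2*g) + 36*g^2*cos(g) + 12*g^2*cos(2*g) - 75*g*sin(g)/2 + 12*g*sin(2*g) - 75*g*sin(3*g)/2 + 45*g*cos(g)/4 + 45*g*cos(2*g) + 135*g*cos(3*g)/4 + 45*g + 45*sin(g)/4 + 45*sin(3*g)/4 + 75*cos(g)/2 + 50*cos(2*g)^2 + 25*cos(2*g) + 25*cos(3*g)/2 - 25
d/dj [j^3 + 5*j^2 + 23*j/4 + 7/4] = 3*j^2 + 10*j + 23/4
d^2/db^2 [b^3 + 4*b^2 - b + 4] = 6*b + 8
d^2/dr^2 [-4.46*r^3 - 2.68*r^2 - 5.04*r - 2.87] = -26.76*r - 5.36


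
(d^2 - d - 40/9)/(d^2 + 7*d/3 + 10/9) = (3*d - 8)/(3*d + 2)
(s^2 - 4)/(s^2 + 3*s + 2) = (s - 2)/(s + 1)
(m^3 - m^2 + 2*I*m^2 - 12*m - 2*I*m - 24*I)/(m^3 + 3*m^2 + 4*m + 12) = (m - 4)/(m - 2*I)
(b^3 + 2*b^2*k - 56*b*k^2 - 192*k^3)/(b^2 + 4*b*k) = b - 2*k - 48*k^2/b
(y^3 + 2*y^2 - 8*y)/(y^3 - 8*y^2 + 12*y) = (y + 4)/(y - 6)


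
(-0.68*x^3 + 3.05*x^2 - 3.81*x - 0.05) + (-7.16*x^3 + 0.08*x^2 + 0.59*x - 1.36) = -7.84*x^3 + 3.13*x^2 - 3.22*x - 1.41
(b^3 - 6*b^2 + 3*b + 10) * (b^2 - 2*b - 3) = b^5 - 8*b^4 + 12*b^3 + 22*b^2 - 29*b - 30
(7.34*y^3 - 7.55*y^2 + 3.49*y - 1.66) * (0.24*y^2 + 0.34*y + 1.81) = 1.7616*y^5 + 0.6836*y^4 + 11.556*y^3 - 12.8773*y^2 + 5.7525*y - 3.0046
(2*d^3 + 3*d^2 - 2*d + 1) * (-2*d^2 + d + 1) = -4*d^5 - 4*d^4 + 9*d^3 - d^2 - d + 1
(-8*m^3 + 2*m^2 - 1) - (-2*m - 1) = -8*m^3 + 2*m^2 + 2*m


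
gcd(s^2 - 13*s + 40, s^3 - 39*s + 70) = s - 5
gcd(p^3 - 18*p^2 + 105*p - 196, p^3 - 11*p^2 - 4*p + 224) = p - 7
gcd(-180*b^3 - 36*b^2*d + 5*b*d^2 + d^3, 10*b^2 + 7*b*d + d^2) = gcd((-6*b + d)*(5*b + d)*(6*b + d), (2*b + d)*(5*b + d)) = 5*b + d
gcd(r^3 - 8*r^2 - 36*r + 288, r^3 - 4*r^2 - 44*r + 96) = r^2 - 2*r - 48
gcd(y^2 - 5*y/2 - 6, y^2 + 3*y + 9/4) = y + 3/2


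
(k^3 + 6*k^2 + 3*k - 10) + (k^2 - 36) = k^3 + 7*k^2 + 3*k - 46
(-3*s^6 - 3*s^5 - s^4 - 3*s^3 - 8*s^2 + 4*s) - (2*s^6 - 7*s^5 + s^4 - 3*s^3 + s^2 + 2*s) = -5*s^6 + 4*s^5 - 2*s^4 - 9*s^2 + 2*s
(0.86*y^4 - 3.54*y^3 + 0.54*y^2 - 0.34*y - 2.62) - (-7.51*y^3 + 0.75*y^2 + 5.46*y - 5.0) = 0.86*y^4 + 3.97*y^3 - 0.21*y^2 - 5.8*y + 2.38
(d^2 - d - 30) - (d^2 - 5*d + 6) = 4*d - 36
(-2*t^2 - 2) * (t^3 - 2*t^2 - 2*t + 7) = -2*t^5 + 4*t^4 + 2*t^3 - 10*t^2 + 4*t - 14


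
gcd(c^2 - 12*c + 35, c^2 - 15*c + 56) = c - 7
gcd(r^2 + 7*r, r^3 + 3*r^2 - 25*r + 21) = r + 7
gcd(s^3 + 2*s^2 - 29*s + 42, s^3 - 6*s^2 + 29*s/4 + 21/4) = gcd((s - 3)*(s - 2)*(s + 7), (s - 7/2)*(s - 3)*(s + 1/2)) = s - 3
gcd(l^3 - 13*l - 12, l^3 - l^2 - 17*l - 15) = l^2 + 4*l + 3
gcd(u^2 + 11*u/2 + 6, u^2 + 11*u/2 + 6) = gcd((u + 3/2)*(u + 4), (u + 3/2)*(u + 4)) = u^2 + 11*u/2 + 6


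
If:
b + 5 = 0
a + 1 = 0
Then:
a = -1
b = -5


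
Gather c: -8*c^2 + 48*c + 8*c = -8*c^2 + 56*c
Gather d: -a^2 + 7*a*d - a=-a^2 + 7*a*d - a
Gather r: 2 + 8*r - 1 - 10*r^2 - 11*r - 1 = -10*r^2 - 3*r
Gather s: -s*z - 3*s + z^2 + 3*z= s*(-z - 3) + z^2 + 3*z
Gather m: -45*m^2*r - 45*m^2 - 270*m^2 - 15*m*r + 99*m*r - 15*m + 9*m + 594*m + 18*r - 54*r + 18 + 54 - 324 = m^2*(-45*r - 315) + m*(84*r + 588) - 36*r - 252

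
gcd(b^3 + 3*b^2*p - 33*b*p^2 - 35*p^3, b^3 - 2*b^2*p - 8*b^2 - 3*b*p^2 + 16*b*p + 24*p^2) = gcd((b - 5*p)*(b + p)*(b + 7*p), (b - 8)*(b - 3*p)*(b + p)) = b + p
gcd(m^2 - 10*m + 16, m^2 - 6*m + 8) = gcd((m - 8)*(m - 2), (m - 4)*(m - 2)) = m - 2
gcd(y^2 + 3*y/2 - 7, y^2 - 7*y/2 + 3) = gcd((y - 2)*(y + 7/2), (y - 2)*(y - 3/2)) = y - 2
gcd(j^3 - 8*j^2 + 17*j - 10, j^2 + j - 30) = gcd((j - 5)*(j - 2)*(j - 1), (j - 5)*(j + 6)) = j - 5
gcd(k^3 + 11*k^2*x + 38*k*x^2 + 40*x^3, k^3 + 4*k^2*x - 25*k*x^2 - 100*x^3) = k^2 + 9*k*x + 20*x^2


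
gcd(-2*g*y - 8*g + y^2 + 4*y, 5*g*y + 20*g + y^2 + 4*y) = y + 4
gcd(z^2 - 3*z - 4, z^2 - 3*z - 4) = z^2 - 3*z - 4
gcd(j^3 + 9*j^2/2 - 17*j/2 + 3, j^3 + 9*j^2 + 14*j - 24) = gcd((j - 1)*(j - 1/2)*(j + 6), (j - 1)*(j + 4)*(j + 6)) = j^2 + 5*j - 6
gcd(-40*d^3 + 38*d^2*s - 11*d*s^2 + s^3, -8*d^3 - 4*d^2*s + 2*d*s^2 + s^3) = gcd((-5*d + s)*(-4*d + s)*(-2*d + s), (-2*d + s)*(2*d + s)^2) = -2*d + s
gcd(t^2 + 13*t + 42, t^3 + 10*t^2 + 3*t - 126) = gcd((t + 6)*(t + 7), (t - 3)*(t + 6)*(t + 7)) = t^2 + 13*t + 42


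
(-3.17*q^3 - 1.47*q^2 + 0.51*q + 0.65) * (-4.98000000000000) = 15.7866*q^3 + 7.3206*q^2 - 2.5398*q - 3.237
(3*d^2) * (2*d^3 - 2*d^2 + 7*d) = 6*d^5 - 6*d^4 + 21*d^3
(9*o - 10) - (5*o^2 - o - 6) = -5*o^2 + 10*o - 4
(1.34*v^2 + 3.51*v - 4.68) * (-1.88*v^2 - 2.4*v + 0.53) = -2.5192*v^4 - 9.8148*v^3 + 1.0846*v^2 + 13.0923*v - 2.4804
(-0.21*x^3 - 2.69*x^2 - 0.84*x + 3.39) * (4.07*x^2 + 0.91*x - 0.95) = -0.8547*x^5 - 11.1394*x^4 - 5.6672*x^3 + 15.5884*x^2 + 3.8829*x - 3.2205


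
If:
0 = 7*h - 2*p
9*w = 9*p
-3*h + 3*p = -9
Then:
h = -6/5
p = -21/5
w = -21/5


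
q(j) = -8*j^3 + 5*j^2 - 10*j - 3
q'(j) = -24*j^2 + 10*j - 10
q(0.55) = -8.32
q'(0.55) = -11.76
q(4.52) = -684.81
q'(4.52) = -455.13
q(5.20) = -1044.66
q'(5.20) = -606.96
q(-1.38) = 41.35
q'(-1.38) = -69.51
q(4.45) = -653.46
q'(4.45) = -440.76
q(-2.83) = 246.67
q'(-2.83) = -230.51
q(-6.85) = 2871.47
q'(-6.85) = -1204.64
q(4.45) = -653.46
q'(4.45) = -440.76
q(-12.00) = 14661.00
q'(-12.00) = -3586.00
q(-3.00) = 288.00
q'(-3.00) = -256.00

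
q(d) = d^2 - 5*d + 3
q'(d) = 2*d - 5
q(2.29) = -3.21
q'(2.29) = -0.42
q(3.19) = -2.77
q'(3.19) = 1.38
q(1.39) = -2.02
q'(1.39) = -2.22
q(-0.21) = 4.09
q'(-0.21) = -5.42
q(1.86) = -2.84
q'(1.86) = -1.28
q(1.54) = -2.33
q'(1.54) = -1.92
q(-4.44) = 44.91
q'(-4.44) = -13.88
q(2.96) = -3.04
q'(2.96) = 0.92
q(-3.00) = 27.00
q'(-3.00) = -11.00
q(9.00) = 39.00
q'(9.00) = 13.00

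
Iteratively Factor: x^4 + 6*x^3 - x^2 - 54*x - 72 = (x + 4)*(x^3 + 2*x^2 - 9*x - 18) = (x - 3)*(x + 4)*(x^2 + 5*x + 6) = (x - 3)*(x + 3)*(x + 4)*(x + 2)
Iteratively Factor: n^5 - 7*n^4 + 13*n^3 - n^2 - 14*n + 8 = (n - 1)*(n^4 - 6*n^3 + 7*n^2 + 6*n - 8) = (n - 1)*(n + 1)*(n^3 - 7*n^2 + 14*n - 8) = (n - 2)*(n - 1)*(n + 1)*(n^2 - 5*n + 4) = (n - 2)*(n - 1)^2*(n + 1)*(n - 4)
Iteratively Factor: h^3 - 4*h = (h)*(h^2 - 4) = h*(h + 2)*(h - 2)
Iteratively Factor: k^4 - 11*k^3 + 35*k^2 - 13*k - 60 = (k - 3)*(k^3 - 8*k^2 + 11*k + 20) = (k - 5)*(k - 3)*(k^2 - 3*k - 4) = (k - 5)*(k - 3)*(k + 1)*(k - 4)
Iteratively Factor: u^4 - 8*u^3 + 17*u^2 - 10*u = (u - 5)*(u^3 - 3*u^2 + 2*u) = u*(u - 5)*(u^2 - 3*u + 2) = u*(u - 5)*(u - 1)*(u - 2)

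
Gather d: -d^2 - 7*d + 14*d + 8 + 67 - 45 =-d^2 + 7*d + 30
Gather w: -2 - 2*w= -2*w - 2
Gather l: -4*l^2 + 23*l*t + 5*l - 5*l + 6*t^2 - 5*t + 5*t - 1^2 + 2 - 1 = -4*l^2 + 23*l*t + 6*t^2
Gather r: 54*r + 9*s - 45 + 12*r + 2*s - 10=66*r + 11*s - 55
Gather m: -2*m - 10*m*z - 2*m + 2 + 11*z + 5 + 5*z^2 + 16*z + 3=m*(-10*z - 4) + 5*z^2 + 27*z + 10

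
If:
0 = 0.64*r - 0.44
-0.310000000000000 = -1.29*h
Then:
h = 0.24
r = 0.69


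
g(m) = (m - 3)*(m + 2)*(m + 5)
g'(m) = (m - 3)*(m + 2) + (m - 3)*(m + 5) + (m + 2)*(m + 5) = 3*m^2 + 8*m - 11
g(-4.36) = 11.12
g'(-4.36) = 11.15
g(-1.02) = -15.68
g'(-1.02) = -16.04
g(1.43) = -34.63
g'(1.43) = 6.57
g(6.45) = 333.80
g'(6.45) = 165.41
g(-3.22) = 13.51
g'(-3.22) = -5.65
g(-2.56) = 7.60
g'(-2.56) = -11.82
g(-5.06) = -1.48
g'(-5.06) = 25.33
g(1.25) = -35.55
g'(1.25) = 3.69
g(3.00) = 0.00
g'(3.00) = 40.00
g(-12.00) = -1050.00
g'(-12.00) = 325.00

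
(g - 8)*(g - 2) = g^2 - 10*g + 16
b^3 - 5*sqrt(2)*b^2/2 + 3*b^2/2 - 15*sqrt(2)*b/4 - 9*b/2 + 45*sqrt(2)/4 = (b - 3/2)*(b + 3)*(b - 5*sqrt(2)/2)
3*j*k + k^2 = k*(3*j + k)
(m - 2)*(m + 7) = m^2 + 5*m - 14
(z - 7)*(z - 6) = z^2 - 13*z + 42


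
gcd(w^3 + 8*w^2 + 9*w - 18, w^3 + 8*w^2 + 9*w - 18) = w^3 + 8*w^2 + 9*w - 18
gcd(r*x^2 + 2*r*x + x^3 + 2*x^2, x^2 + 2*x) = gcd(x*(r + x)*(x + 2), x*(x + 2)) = x^2 + 2*x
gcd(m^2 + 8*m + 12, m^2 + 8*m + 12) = m^2 + 8*m + 12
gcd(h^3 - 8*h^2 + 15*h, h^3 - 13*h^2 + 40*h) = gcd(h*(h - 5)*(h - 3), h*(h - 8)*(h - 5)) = h^2 - 5*h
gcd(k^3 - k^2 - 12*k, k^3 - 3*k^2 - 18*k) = k^2 + 3*k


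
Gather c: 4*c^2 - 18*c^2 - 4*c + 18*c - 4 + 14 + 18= -14*c^2 + 14*c + 28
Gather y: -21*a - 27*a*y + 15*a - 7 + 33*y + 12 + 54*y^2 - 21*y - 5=-6*a + 54*y^2 + y*(12 - 27*a)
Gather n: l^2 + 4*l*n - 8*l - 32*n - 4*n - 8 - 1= l^2 - 8*l + n*(4*l - 36) - 9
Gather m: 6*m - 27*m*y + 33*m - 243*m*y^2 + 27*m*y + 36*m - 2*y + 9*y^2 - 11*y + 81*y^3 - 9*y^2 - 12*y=m*(75 - 243*y^2) + 81*y^3 - 25*y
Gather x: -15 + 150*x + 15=150*x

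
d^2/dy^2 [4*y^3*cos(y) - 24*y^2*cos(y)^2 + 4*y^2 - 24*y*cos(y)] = -4*y^3*cos(y) - 24*y^2*sin(y) + 48*y^2*cos(2*y) + 96*y*sin(2*y) + 48*y*cos(y) + 48*sin(y) - 24*cos(2*y) - 16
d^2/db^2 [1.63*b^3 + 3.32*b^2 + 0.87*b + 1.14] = 9.78*b + 6.64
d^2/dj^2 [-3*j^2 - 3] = -6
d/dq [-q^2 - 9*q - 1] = -2*q - 9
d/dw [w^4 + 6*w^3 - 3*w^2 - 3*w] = 4*w^3 + 18*w^2 - 6*w - 3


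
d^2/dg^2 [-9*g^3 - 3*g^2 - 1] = -54*g - 6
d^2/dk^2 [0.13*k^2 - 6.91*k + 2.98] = 0.260000000000000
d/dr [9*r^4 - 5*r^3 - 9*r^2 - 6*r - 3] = 36*r^3 - 15*r^2 - 18*r - 6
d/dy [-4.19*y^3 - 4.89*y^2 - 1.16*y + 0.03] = -12.57*y^2 - 9.78*y - 1.16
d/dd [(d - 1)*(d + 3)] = 2*d + 2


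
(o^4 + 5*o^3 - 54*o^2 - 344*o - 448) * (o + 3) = o^5 + 8*o^4 - 39*o^3 - 506*o^2 - 1480*o - 1344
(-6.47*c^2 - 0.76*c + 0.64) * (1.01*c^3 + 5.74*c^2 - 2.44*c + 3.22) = -6.5347*c^5 - 37.9054*c^4 + 12.0708*c^3 - 15.3054*c^2 - 4.0088*c + 2.0608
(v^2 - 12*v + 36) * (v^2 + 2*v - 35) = v^4 - 10*v^3 - 23*v^2 + 492*v - 1260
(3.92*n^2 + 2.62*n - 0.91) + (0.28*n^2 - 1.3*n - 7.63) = 4.2*n^2 + 1.32*n - 8.54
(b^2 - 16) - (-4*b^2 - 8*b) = 5*b^2 + 8*b - 16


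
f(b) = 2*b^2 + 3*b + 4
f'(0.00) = 3.00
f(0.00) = 4.00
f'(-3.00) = -9.00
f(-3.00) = 13.00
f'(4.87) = 22.48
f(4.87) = 66.04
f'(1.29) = 8.16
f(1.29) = 11.20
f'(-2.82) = -8.28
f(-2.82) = 11.44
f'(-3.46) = -10.84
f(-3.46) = 17.56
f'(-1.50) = -3.00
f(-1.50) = 4.00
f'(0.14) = 3.56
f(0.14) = 4.46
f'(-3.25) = -10.00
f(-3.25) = 15.38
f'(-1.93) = -4.72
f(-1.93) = 5.66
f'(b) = 4*b + 3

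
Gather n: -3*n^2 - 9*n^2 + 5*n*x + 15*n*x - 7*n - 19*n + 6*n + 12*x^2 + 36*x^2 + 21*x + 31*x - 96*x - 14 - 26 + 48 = -12*n^2 + n*(20*x - 20) + 48*x^2 - 44*x + 8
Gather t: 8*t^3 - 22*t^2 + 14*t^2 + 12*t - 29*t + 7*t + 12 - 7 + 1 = 8*t^3 - 8*t^2 - 10*t + 6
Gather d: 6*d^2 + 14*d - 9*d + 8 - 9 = 6*d^2 + 5*d - 1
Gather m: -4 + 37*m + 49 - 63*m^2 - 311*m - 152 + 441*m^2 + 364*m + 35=378*m^2 + 90*m - 72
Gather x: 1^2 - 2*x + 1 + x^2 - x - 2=x^2 - 3*x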